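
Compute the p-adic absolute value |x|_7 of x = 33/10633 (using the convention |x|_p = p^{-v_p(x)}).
|33/10633|_7 = 343

Step 1 — compute v_7(x) by factoring powers of 7 out of the numerator and denominator: v_7(33/10633) = -3. Step 2 — apply |x|_p = p^{-v_p(x)} = 7^{3} = 343.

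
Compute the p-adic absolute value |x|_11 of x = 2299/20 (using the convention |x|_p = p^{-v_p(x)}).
|2299/20|_11 = 1/121

Step 1 — compute v_11(x) by factoring powers of 11 out of the numerator and denominator: v_11(2299/20) = 2. Step 2 — apply |x|_p = p^{-v_p(x)} = 11^{-2} = 1/121.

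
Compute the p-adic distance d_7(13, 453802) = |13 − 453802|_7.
d_7(13, 453802) = 1/16807

Step 1 — x − y = 13 − 453802 = -453789. Step 2 — v_7(-453789) = 5 (factor: -453789 = −(7^5 · 27); the sign does not affect v_p). Step 3 — |x − y|_7 = 7^{-5} = 1/16807.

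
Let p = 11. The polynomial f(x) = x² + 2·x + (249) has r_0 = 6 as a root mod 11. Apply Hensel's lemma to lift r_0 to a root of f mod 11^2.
r_1 = 28 (mod 121)

Hensel: r_{i+1} = r_i − f(r_i)·(f′(r_i))^{-1} mod 11^{i+2}, f′(x) = 2x + 2. Iterate:
  r_0 = 6 (mod 11)
  r_1 = 28 (mod 121)
Final: r = 28 satisfies f(r) ≡ 0 mod 11^2.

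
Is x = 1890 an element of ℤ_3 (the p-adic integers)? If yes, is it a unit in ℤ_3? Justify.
x ∈ ℤ_3 but not a unit; v_3(x) = 3 > 0

ℤ_3 = {x ∈ ℚ_3 : v_3(x) ≥ 0} and ℤ_3^× = {x ∈ ℤ_3 : v_3(x) = 0}. Here v_3(1890) = v_3(num) − v_3(den) = 3; compare against these criteria.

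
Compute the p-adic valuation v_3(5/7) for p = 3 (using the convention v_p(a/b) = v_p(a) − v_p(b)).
v_3(5/7) = 0

Factor powers of 3 from the numerator and denominator of the reduced fraction: 5 = 3^0 · 5 and 7 = 3^0 · 7. Apply v_p(a/b) = v_p(a) − v_p(b): v_3(5/7) = 0 − 0 = 0.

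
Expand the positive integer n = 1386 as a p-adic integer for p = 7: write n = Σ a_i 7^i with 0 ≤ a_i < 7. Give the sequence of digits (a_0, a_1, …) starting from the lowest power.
(a_0, a_1, …) = (0, 2, 0, 4)

Repeated division by 7 gives the digits low-to-high: 1386 = 2·7^1 + 4·7^3. Digit sequence: (0, 2, 0, 4).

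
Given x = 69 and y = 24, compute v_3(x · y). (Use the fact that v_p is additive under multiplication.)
v_3(1656) = 2

v_p(x) = 1 (factor: 69 = 3^1 · 23); v_p(y) = 1 (factor: 24 = 3^1 · 8). Additivity: v_p(xy) = v_p(x) + v_p(y) = 1 + 1 = 2. (Direct check: xy = 1656 = 3^2 · (184).)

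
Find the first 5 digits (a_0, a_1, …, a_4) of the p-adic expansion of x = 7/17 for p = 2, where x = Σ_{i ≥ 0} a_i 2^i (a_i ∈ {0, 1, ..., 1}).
(a_0, …, a_4) = (1, 1, 1, 0, 1)

v_2(7/17) = 0 (numerator and denominator both coprime to 2), so x ∈ ℤ_2^×. Compute digits iteratively via a_i = x_i mod 2, x_{i+1} = (x_i − a_i)/2, with x_0 = x:
  x_0 = 7/17;  a_0 = 1;  x_1 = (x_0 − 1)/2 = -5/17
  x_1 = -5/17;  a_1 = 1;  x_2 = (x_1 − 1)/2 = -11/17
  x_2 = -11/17;  a_2 = 1;  x_3 = (x_2 − 1)/2 = -14/17
  x_3 = -14/17;  a_3 = 0;  x_4 = (x_3 − 0)/2 = -7/17
  x_4 = -7/17;  a_4 = 1;  x_5 = (x_4 − 1)/2 = -12/17
Digits: (1, 1, 1, 0, 1).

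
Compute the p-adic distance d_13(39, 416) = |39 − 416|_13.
d_13(39, 416) = 1/13

Step 1 — x − y = 39 − 416 = -377. Step 2 — v_13(-377) = 1 (factor: -377 = −(13^1 · 29); the sign does not affect v_p). Step 3 — |x − y|_13 = 13^{-1} = 1/13.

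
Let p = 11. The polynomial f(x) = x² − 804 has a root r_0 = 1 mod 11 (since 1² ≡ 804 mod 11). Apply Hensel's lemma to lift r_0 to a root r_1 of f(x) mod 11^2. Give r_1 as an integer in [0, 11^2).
r_1 = 100 (mod 121)

Hensel's recurrence: r_{i+1} = r_i − f(r_i)·(f′(r_i))^{-1} mod 11^{i+2}, with f′(x) = 2x. Iterate:
  r_0 = 1 (mod 11)
  r_1 = 100 (mod 121)
Final: r_1 = 100, and one checks f(r_1) ≡ 0 mod 11^2.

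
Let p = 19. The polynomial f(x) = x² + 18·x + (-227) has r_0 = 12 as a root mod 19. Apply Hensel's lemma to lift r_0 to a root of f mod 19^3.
r_2 = 5484 (mod 6859)

Hensel: r_{i+1} = r_i − f(r_i)·(f′(r_i))^{-1} mod 19^{i+2}, f′(x) = 2x + 18. Iterate:
  r_0 = 12 (mod 19)
  r_1 = 69 (mod 361)
  r_2 = 5484 (mod 6859)
Final: r = 5484 satisfies f(r) ≡ 0 mod 19^3.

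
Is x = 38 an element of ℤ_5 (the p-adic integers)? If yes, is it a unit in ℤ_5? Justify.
x ∈ ℤ_5^× (unit); v_5(x) = 0

ℤ_5 = {x ∈ ℚ_5 : v_5(x) ≥ 0} and ℤ_5^× = {x ∈ ℤ_5 : v_5(x) = 0}. Here v_5(38) = v_5(num) − v_5(den) = 0; compare against these criteria.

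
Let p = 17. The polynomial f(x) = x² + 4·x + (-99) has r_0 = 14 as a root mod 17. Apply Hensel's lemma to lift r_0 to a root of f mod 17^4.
r_3 = 18442 (mod 83521)

Hensel: r_{i+1} = r_i − f(r_i)·(f′(r_i))^{-1} mod 17^{i+2}, f′(x) = 2x + 4. Iterate:
  r_0 = 14 (mod 17)
  r_1 = 235 (mod 289)
  r_2 = 3703 (mod 4913)
  r_3 = 18442 (mod 83521)
Final: r = 18442 satisfies f(r) ≡ 0 mod 17^4.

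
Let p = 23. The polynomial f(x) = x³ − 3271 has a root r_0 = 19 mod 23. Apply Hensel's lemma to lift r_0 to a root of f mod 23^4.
r_3 = 251616 (mod 279841)

Hensel: r_{i+1} = r_i − f(r_i)/f′(r_i) mod 23^{i+2}, where f′(x) = 3x². Iterate:
  r_0 = 19 (mod 23)
  r_1 = 341 (mod 529)
  r_2 = 8276 (mod 12167)
  r_3 = 251616 (mod 279841)
Final: r = 251616 with f(r) ≡ 0 mod 23^4.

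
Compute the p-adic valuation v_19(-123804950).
v_19(-123804950) = 5

v_19(n) is the largest exponent k such that 19^k divides n. Factor out: -123804950 = -19^5 · 50. (Sign doesn't affect v_p.) So v_19(-123804950) = 5.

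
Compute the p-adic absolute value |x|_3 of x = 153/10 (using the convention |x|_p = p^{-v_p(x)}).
|153/10|_3 = 1/9

Step 1 — compute v_3(x) by factoring powers of 3 out of the numerator and denominator: v_3(153/10) = 2. Step 2 — apply |x|_p = p^{-v_p(x)} = 3^{-2} = 1/9.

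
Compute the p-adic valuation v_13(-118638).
v_13(-118638) = 3

v_13(n) is the largest exponent k such that 13^k divides n. Factor out: -118638 = -13^3 · 54. (Sign doesn't affect v_p.) So v_13(-118638) = 3.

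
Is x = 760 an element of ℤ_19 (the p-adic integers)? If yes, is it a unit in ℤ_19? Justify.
x ∈ ℤ_19 but not a unit; v_19(x) = 1 > 0

ℤ_19 = {x ∈ ℚ_19 : v_19(x) ≥ 0} and ℤ_19^× = {x ∈ ℤ_19 : v_19(x) = 0}. Here v_19(760) = v_19(num) − v_19(den) = 1; compare against these criteria.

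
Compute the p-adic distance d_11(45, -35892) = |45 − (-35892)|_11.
d_11(45, -35892) = 1/1331

Step 1 — x − y = 45 − (-35892) = 35937. Step 2 — v_11(35937) = 3 (factor: 35937 = (11^3 · 27); the sign does not affect v_p). Step 3 — |x − y|_11 = 11^{-3} = 1/1331.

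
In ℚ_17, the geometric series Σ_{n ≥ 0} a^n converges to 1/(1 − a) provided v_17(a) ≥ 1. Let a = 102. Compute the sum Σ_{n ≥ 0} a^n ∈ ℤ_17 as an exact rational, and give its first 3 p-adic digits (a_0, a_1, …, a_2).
Σ a^n = 1/(1 − a) = -1/101;  first 3 digits = (1, 6, 2)

v_17(a) = 1 ≥ 1, so the series converges in ℤ_17 to 1/(1 − a) = 1/(1 − 102) = -1/101. Expand this rational in ℤ_17: compute digits iteratively via d_i = x_i mod 17, x_{i+1} = (x_i − d_i)/17. The first 3 digits are (1, 6, 2).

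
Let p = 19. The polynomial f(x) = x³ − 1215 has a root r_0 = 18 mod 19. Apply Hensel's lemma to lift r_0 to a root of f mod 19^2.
r_1 = 284 (mod 361)

Hensel: r_{i+1} = r_i − f(r_i)/f′(r_i) mod 19^{i+2}, where f′(x) = 3x². Iterate:
  r_0 = 18 (mod 19)
  r_1 = 284 (mod 361)
Final: r = 284 with f(r) ≡ 0 mod 19^2.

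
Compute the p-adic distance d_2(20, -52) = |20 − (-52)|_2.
d_2(20, -52) = 1/8

Step 1 — x − y = 20 − (-52) = 72. Step 2 — v_2(72) = 3 (factor: 72 = (2^3 · 9); the sign does not affect v_p). Step 3 — |x − y|_2 = 2^{-3} = 1/8.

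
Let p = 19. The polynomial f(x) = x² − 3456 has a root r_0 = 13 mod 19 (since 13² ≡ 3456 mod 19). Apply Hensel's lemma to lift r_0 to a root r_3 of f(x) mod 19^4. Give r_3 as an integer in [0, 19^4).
r_3 = 59635 (mod 130321)

Hensel's recurrence: r_{i+1} = r_i − f(r_i)·(f′(r_i))^{-1} mod 19^{i+2}, with f′(x) = 2x. Iterate:
  r_0 = 13 (mod 19)
  r_1 = 70 (mod 361)
  r_2 = 4763 (mod 6859)
  r_3 = 59635 (mod 130321)
Final: r_3 = 59635, and one checks f(r_3) ≡ 0 mod 19^4.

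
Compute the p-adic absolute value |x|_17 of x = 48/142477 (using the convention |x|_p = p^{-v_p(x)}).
|48/142477|_17 = 4913

Step 1 — compute v_17(x) by factoring powers of 17 out of the numerator and denominator: v_17(48/142477) = -3. Step 2 — apply |x|_p = p^{-v_p(x)} = 17^{3} = 4913.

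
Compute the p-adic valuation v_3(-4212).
v_3(-4212) = 4

v_3(n) is the largest exponent k such that 3^k divides n. Factor out: -4212 = -3^4 · 52. (Sign doesn't affect v_p.) So v_3(-4212) = 4.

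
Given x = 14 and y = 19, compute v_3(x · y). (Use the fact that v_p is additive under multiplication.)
v_3(266) = 0

v_p(x) = 0 (factor: 14 = 3^0 · 14); v_p(y) = 0 (factor: 19 = 3^0 · 19). Additivity: v_p(xy) = v_p(x) + v_p(y) = 0 + 0 = 0. (Direct check: xy = 266 = 3^0 · (266).)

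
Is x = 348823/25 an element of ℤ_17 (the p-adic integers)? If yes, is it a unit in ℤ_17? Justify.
x ∈ ℤ_17 but not a unit; v_17(x) = 3 > 0

ℤ_17 = {x ∈ ℚ_17 : v_17(x) ≥ 0} and ℤ_17^× = {x ∈ ℤ_17 : v_17(x) = 0}. Here v_17(348823/25) = v_17(num) − v_17(den) = 3; compare against these criteria.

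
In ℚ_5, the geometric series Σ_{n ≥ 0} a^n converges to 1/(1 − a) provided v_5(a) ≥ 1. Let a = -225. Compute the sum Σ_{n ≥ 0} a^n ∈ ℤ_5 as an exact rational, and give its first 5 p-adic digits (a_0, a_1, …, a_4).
Σ a^n = 1/(1 − a) = 1/226;  first 5 digits = (1, 0, 1, 3, 0)

v_5(a) = 2 ≥ 1, so the series converges in ℤ_5 to 1/(1 − a) = 1/(1 − (-225)) = 1/226. Expand this rational in ℤ_5: compute digits iteratively via d_i = x_i mod 5, x_{i+1} = (x_i − d_i)/5. The first 5 digits are (1, 0, 1, 3, 0).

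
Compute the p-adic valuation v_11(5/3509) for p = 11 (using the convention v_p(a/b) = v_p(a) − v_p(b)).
v_11(5/3509) = -2

Factor powers of 11 from the numerator and denominator of the reduced fraction: 5 = 11^0 · 5 and 3509 = 11^2 · 29. Apply v_p(a/b) = v_p(a) − v_p(b): v_11(5/3509) = 0 − 2 = -2.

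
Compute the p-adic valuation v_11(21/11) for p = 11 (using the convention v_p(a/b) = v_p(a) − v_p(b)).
v_11(21/11) = -1

Factor powers of 11 from the numerator and denominator of the reduced fraction: 21 = 11^0 · 21 and 11 = 11^1 · 1. Apply v_p(a/b) = v_p(a) − v_p(b): v_11(21/11) = 0 − 1 = -1.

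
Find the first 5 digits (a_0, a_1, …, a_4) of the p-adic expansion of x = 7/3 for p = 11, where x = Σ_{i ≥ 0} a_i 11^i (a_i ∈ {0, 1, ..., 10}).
(a_0, …, a_4) = (6, 7, 3, 7, 3)

v_11(7/3) = 0 (numerator and denominator both coprime to 11), so x ∈ ℤ_11^×. Compute digits iteratively via a_i = x_i mod 11, x_{i+1} = (x_i − a_i)/11, with x_0 = x:
  x_0 = 7/3;  a_0 = 6;  x_1 = (x_0 − 6)/11 = -1/3
  x_1 = -1/3;  a_1 = 7;  x_2 = (x_1 − 7)/11 = -2/3
  x_2 = -2/3;  a_2 = 3;  x_3 = (x_2 − 3)/11 = -1/3
  x_3 = -1/3;  a_3 = 7;  x_4 = (x_3 − 7)/11 = -2/3
  x_4 = -2/3;  a_4 = 3;  x_5 = (x_4 − 3)/11 = -1/3
Digits: (6, 7, 3, 7, 3).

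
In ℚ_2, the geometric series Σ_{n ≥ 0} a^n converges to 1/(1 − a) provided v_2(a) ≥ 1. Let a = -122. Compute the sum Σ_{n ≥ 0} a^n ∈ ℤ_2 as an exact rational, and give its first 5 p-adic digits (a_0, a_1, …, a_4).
Σ a^n = 1/(1 − a) = 1/123;  first 5 digits = (1, 1, 0, 0, 1)

v_2(a) = 1 ≥ 1, so the series converges in ℤ_2 to 1/(1 − a) = 1/(1 − (-122)) = 1/123. Expand this rational in ℤ_2: compute digits iteratively via d_i = x_i mod 2, x_{i+1} = (x_i − d_i)/2. The first 5 digits are (1, 1, 0, 0, 1).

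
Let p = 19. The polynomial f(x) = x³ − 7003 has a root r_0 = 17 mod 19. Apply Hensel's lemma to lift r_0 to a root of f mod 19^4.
r_3 = 83161 (mod 130321)

Hensel: r_{i+1} = r_i − f(r_i)/f′(r_i) mod 19^{i+2}, where f′(x) = 3x². Iterate:
  r_0 = 17 (mod 19)
  r_1 = 131 (mod 361)
  r_2 = 853 (mod 6859)
  r_3 = 83161 (mod 130321)
Final: r = 83161 with f(r) ≡ 0 mod 19^4.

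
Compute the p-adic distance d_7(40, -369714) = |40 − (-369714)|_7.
d_7(40, -369714) = 1/16807

Step 1 — x − y = 40 − (-369714) = 369754. Step 2 — v_7(369754) = 5 (factor: 369754 = (7^5 · 22); the sign does not affect v_p). Step 3 — |x − y|_7 = 7^{-5} = 1/16807.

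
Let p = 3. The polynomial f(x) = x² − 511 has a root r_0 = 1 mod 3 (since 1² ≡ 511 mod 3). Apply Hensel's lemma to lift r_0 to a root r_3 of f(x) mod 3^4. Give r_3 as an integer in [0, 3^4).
r_3 = 76 (mod 81)

Hensel's recurrence: r_{i+1} = r_i − f(r_i)·(f′(r_i))^{-1} mod 3^{i+2}, with f′(x) = 2x. Iterate:
  r_0 = 1 (mod 3)
  r_1 = 4 (mod 9)
  r_2 = 22 (mod 27)
  r_3 = 76 (mod 81)
Final: r_3 = 76, and one checks f(r_3) ≡ 0 mod 3^4.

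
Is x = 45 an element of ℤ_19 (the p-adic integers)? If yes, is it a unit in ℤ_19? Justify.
x ∈ ℤ_19^× (unit); v_19(x) = 0

ℤ_19 = {x ∈ ℚ_19 : v_19(x) ≥ 0} and ℤ_19^× = {x ∈ ℤ_19 : v_19(x) = 0}. Here v_19(45) = v_19(num) − v_19(den) = 0; compare against these criteria.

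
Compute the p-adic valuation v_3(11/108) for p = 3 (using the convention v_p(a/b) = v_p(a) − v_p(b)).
v_3(11/108) = -3

Factor powers of 3 from the numerator and denominator of the reduced fraction: 11 = 3^0 · 11 and 108 = 3^3 · 4. Apply v_p(a/b) = v_p(a) − v_p(b): v_3(11/108) = 0 − 3 = -3.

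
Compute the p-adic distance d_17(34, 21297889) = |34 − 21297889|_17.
d_17(34, 21297889) = 1/1419857

Step 1 — x − y = 34 − 21297889 = -21297855. Step 2 — v_17(-21297855) = 5 (factor: -21297855 = −(17^5 · 15); the sign does not affect v_p). Step 3 — |x − y|_17 = 17^{-5} = 1/1419857.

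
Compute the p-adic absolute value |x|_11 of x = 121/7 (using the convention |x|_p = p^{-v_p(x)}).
|121/7|_11 = 1/121

Step 1 — compute v_11(x) by factoring powers of 11 out of the numerator and denominator: v_11(121/7) = 2. Step 2 — apply |x|_p = p^{-v_p(x)} = 11^{-2} = 1/121.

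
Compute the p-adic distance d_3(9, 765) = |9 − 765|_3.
d_3(9, 765) = 1/27

Step 1 — x − y = 9 − 765 = -756. Step 2 — v_3(-756) = 3 (factor: -756 = −(3^3 · 28); the sign does not affect v_p). Step 3 — |x − y|_3 = 3^{-3} = 1/27.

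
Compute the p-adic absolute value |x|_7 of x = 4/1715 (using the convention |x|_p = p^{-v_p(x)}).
|4/1715|_7 = 343

Step 1 — compute v_7(x) by factoring powers of 7 out of the numerator and denominator: v_7(4/1715) = -3. Step 2 — apply |x|_p = p^{-v_p(x)} = 7^{3} = 343.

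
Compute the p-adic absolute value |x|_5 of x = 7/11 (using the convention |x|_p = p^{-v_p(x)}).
|7/11|_5 = 1

Step 1 — compute v_5(x) by factoring powers of 5 out of the numerator and denominator: v_5(7/11) = 0. Step 2 — apply |x|_p = p^{-v_p(x)} = 5^{0} = 1.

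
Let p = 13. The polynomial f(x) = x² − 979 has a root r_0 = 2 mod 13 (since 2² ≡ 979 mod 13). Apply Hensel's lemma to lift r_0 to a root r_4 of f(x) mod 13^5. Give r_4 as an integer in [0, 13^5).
r_4 = 96787 (mod 371293)

Hensel's recurrence: r_{i+1} = r_i − f(r_i)·(f′(r_i))^{-1} mod 13^{i+2}, with f′(x) = 2x. Iterate:
  r_0 = 2 (mod 13)
  r_1 = 119 (mod 169)
  r_2 = 119 (mod 2197)
  r_3 = 11104 (mod 28561)
  r_4 = 96787 (mod 371293)
Final: r_4 = 96787, and one checks f(r_4) ≡ 0 mod 13^5.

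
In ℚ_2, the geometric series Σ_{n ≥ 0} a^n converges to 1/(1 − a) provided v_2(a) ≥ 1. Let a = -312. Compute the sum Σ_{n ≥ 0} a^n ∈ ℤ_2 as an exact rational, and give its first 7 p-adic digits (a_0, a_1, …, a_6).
Σ a^n = 1/(1 − a) = 1/313;  first 7 digits = (1, 0, 0, 1, 0, 0, 0)

v_2(a) = 3 ≥ 1, so the series converges in ℤ_2 to 1/(1 − a) = 1/(1 − (-312)) = 1/313. Expand this rational in ℤ_2: compute digits iteratively via d_i = x_i mod 2, x_{i+1} = (x_i − d_i)/2. The first 7 digits are (1, 0, 0, 1, 0, 0, 0).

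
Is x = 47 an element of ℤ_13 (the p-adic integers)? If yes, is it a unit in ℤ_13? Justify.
x ∈ ℤ_13^× (unit); v_13(x) = 0

ℤ_13 = {x ∈ ℚ_13 : v_13(x) ≥ 0} and ℤ_13^× = {x ∈ ℤ_13 : v_13(x) = 0}. Here v_13(47) = v_13(num) − v_13(den) = 0; compare against these criteria.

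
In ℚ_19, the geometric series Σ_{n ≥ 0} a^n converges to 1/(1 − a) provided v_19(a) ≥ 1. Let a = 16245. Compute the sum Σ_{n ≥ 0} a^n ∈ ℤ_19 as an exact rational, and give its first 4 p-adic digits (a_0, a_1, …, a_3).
Σ a^n = 1/(1 − a) = -1/16244;  first 4 digits = (1, 0, 7, 2)

v_19(a) = 2 ≥ 1, so the series converges in ℤ_19 to 1/(1 − a) = 1/(1 − 16245) = -1/16244. Expand this rational in ℤ_19: compute digits iteratively via d_i = x_i mod 19, x_{i+1} = (x_i − d_i)/19. The first 4 digits are (1, 0, 7, 2).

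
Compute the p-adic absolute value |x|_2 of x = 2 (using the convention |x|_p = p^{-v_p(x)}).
|2|_2 = 1/2

Step 1 — compute v_2(x) by factoring powers of 2 out of the numerator and denominator: v_2(2) = 1. Step 2 — apply |x|_p = p^{-v_p(x)} = 2^{-1} = 1/2.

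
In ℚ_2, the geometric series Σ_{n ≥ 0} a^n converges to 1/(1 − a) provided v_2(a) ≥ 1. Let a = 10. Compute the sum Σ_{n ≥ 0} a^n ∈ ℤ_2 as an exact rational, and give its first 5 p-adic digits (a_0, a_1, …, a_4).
Σ a^n = 1/(1 − a) = -1/9;  first 5 digits = (1, 1, 1, 0, 0)

v_2(a) = 1 ≥ 1, so the series converges in ℤ_2 to 1/(1 − a) = 1/(1 − 10) = -1/9. Expand this rational in ℤ_2: compute digits iteratively via d_i = x_i mod 2, x_{i+1} = (x_i − d_i)/2. The first 5 digits are (1, 1, 1, 0, 0).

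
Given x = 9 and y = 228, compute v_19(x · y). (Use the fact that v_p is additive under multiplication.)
v_19(2052) = 1

v_p(x) = 0 (factor: 9 = 19^0 · 9); v_p(y) = 1 (factor: 228 = 19^1 · 12). Additivity: v_p(xy) = v_p(x) + v_p(y) = 0 + 1 = 1. (Direct check: xy = 2052 = 19^1 · (108).)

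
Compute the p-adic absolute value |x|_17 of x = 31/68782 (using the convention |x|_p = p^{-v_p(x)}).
|31/68782|_17 = 4913

Step 1 — compute v_17(x) by factoring powers of 17 out of the numerator and denominator: v_17(31/68782) = -3. Step 2 — apply |x|_p = p^{-v_p(x)} = 17^{3} = 4913.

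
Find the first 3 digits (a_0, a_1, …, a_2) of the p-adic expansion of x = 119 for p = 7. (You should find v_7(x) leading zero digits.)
(a_0, …, a_2) = (0, 3, 2)

v_7(119) = 1, so a_0 = ... = a_0 = 0. Factor out: x = 7^1 · u with u = 17 a unit in ℤ_7. Expand u iteratively via a_{v+i} = u_i mod 7, u_{i+1} = (u_i − a_{v+i})/7:
  u_0 = 17;  a_1 = 3;  u_1 = (u_0 − 3)/7 = 2
  u_1 = 2;  a_2 = 2;  u_2 = (u_1 − 2)/7 = 0
Digits: (0, 3, 2).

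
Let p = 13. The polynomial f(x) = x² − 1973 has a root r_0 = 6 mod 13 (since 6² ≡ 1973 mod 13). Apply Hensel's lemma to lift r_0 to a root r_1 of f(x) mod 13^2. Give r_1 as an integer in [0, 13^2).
r_1 = 97 (mod 169)

Hensel's recurrence: r_{i+1} = r_i − f(r_i)·(f′(r_i))^{-1} mod 13^{i+2}, with f′(x) = 2x. Iterate:
  r_0 = 6 (mod 13)
  r_1 = 97 (mod 169)
Final: r_1 = 97, and one checks f(r_1) ≡ 0 mod 13^2.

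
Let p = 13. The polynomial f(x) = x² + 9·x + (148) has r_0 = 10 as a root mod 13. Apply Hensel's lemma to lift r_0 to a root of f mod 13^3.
r_2 = 1362 (mod 2197)

Hensel: r_{i+1} = r_i − f(r_i)·(f′(r_i))^{-1} mod 13^{i+2}, f′(x) = 2x + 9. Iterate:
  r_0 = 10 (mod 13)
  r_1 = 10 (mod 169)
  r_2 = 1362 (mod 2197)
Final: r = 1362 satisfies f(r) ≡ 0 mod 13^3.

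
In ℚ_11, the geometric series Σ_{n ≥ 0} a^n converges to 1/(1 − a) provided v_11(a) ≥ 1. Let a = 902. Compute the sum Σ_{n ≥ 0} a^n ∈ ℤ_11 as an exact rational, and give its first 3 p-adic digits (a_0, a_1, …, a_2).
Σ a^n = 1/(1 − a) = -1/901;  first 3 digits = (1, 5, 10)

v_11(a) = 1 ≥ 1, so the series converges in ℤ_11 to 1/(1 − a) = 1/(1 − 902) = -1/901. Expand this rational in ℤ_11: compute digits iteratively via d_i = x_i mod 11, x_{i+1} = (x_i − d_i)/11. The first 3 digits are (1, 5, 10).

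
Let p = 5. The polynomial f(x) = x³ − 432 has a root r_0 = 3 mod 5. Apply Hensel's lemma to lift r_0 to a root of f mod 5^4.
r_3 = 568 (mod 625)

Hensel: r_{i+1} = r_i − f(r_i)/f′(r_i) mod 5^{i+2}, where f′(x) = 3x². Iterate:
  r_0 = 3 (mod 5)
  r_1 = 18 (mod 25)
  r_2 = 68 (mod 125)
  r_3 = 568 (mod 625)
Final: r = 568 with f(r) ≡ 0 mod 5^4.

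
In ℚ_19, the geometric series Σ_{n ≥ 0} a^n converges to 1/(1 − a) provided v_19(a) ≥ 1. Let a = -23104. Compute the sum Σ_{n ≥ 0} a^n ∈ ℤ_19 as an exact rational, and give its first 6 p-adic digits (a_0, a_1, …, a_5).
Σ a^n = 1/(1 − a) = 1/23105;  first 6 digits = (1, 0, 12, 15, 10, 6)

v_19(a) = 2 ≥ 1, so the series converges in ℤ_19 to 1/(1 − a) = 1/(1 − (-23104)) = 1/23105. Expand this rational in ℤ_19: compute digits iteratively via d_i = x_i mod 19, x_{i+1} = (x_i − d_i)/19. The first 6 digits are (1, 0, 12, 15, 10, 6).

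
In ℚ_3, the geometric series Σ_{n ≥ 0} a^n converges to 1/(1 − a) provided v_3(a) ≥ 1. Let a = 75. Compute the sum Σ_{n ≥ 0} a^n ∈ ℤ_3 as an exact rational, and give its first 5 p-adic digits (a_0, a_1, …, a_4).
Σ a^n = 1/(1 − a) = -1/74;  first 5 digits = (1, 1, 0, 2, 2)

v_3(a) = 1 ≥ 1, so the series converges in ℤ_3 to 1/(1 − a) = 1/(1 − 75) = -1/74. Expand this rational in ℤ_3: compute digits iteratively via d_i = x_i mod 3, x_{i+1} = (x_i − d_i)/3. The first 5 digits are (1, 1, 0, 2, 2).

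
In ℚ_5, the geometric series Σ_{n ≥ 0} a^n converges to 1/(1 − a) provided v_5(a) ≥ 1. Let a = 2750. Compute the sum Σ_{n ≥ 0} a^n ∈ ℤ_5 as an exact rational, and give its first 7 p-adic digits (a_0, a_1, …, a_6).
Σ a^n = 1/(1 − a) = -1/2749;  first 7 digits = (1, 0, 0, 2, 4, 0, 4)

v_5(a) = 3 ≥ 1, so the series converges in ℤ_5 to 1/(1 − a) = 1/(1 − 2750) = -1/2749. Expand this rational in ℤ_5: compute digits iteratively via d_i = x_i mod 5, x_{i+1} = (x_i − d_i)/5. The first 7 digits are (1, 0, 0, 2, 4, 0, 4).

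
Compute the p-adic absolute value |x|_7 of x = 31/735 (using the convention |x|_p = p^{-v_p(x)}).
|31/735|_7 = 49

Step 1 — compute v_7(x) by factoring powers of 7 out of the numerator and denominator: v_7(31/735) = -2. Step 2 — apply |x|_p = p^{-v_p(x)} = 7^{2} = 49.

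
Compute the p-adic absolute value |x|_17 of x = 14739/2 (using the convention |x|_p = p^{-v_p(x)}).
|14739/2|_17 = 1/4913

Step 1 — compute v_17(x) by factoring powers of 17 out of the numerator and denominator: v_17(14739/2) = 3. Step 2 — apply |x|_p = p^{-v_p(x)} = 17^{-3} = 1/4913.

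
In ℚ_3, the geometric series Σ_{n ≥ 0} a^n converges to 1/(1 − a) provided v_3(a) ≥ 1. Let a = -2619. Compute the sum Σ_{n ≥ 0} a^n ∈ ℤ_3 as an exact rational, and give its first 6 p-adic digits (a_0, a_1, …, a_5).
Σ a^n = 1/(1 − a) = 1/2620;  first 6 digits = (1, 0, 0, 2, 0, 1)

v_3(a) = 3 ≥ 1, so the series converges in ℤ_3 to 1/(1 − a) = 1/(1 − (-2619)) = 1/2620. Expand this rational in ℤ_3: compute digits iteratively via d_i = x_i mod 3, x_{i+1} = (x_i − d_i)/3. The first 6 digits are (1, 0, 0, 2, 0, 1).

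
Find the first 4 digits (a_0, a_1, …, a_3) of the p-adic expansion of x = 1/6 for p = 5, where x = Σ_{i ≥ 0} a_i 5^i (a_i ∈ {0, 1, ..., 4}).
(a_0, …, a_3) = (1, 4, 0, 4)

v_5(1/6) = 0 (numerator and denominator both coprime to 5), so x ∈ ℤ_5^×. Compute digits iteratively via a_i = x_i mod 5, x_{i+1} = (x_i − a_i)/5, with x_0 = x:
  x_0 = 1/6;  a_0 = 1;  x_1 = (x_0 − 1)/5 = -1/6
  x_1 = -1/6;  a_1 = 4;  x_2 = (x_1 − 4)/5 = -5/6
  x_2 = -5/6;  a_2 = 0;  x_3 = (x_2 − 0)/5 = -1/6
  x_3 = -1/6;  a_3 = 4;  x_4 = (x_3 − 4)/5 = -5/6
Digits: (1, 4, 0, 4).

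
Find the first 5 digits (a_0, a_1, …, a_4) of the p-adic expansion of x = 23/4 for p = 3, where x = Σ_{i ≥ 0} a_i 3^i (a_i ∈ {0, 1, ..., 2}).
(a_0, …, a_4) = (2, 2, 2, 0, 2)

v_3(23/4) = 0 (numerator and denominator both coprime to 3), so x ∈ ℤ_3^×. Compute digits iteratively via a_i = x_i mod 3, x_{i+1} = (x_i − a_i)/3, with x_0 = x:
  x_0 = 23/4;  a_0 = 2;  x_1 = (x_0 − 2)/3 = 5/4
  x_1 = 5/4;  a_1 = 2;  x_2 = (x_1 − 2)/3 = -1/4
  x_2 = -1/4;  a_2 = 2;  x_3 = (x_2 − 2)/3 = -3/4
  x_3 = -3/4;  a_3 = 0;  x_4 = (x_3 − 0)/3 = -1/4
  x_4 = -1/4;  a_4 = 2;  x_5 = (x_4 − 2)/3 = -3/4
Digits: (2, 2, 2, 0, 2).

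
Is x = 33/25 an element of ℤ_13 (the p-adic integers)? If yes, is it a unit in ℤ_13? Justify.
x ∈ ℤ_13^× (unit); v_13(x) = 0

ℤ_13 = {x ∈ ℚ_13 : v_13(x) ≥ 0} and ℤ_13^× = {x ∈ ℤ_13 : v_13(x) = 0}. Here v_13(33/25) = v_13(num) − v_13(den) = 0; compare against these criteria.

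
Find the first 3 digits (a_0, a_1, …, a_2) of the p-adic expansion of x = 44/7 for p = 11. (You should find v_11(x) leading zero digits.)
(a_0, …, a_2) = (0, 10, 7)

v_11(44/7) = 1, so a_0 = ... = a_0 = 0. Factor out: x = 11^1 · u with u = 4/7 a unit in ℤ_11. Expand u iteratively via a_{v+i} = u_i mod 11, u_{i+1} = (u_i − a_{v+i})/11:
  u_0 = 4/7;  a_1 = 10;  u_1 = (u_0 − 10)/11 = -6/7
  u_1 = -6/7;  a_2 = 7;  u_2 = (u_1 − 7)/11 = -5/7
Digits: (0, 10, 7).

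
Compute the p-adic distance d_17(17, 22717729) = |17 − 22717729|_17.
d_17(17, 22717729) = 1/1419857

Step 1 — x − y = 17 − 22717729 = -22717712. Step 2 — v_17(-22717712) = 5 (factor: -22717712 = −(17^5 · 16); the sign does not affect v_p). Step 3 — |x − y|_17 = 17^{-5} = 1/1419857.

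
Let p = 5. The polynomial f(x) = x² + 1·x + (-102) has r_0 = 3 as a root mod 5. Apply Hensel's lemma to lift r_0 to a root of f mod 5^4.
r_3 = 173 (mod 625)

Hensel: r_{i+1} = r_i − f(r_i)·(f′(r_i))^{-1} mod 5^{i+2}, f′(x) = 2x + 1. Iterate:
  r_0 = 3 (mod 5)
  r_1 = 23 (mod 25)
  r_2 = 48 (mod 125)
  r_3 = 173 (mod 625)
Final: r = 173 satisfies f(r) ≡ 0 mod 5^4.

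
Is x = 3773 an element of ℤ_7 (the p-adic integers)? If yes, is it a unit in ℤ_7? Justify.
x ∈ ℤ_7 but not a unit; v_7(x) = 3 > 0

ℤ_7 = {x ∈ ℚ_7 : v_7(x) ≥ 0} and ℤ_7^× = {x ∈ ℤ_7 : v_7(x) = 0}. Here v_7(3773) = v_7(num) − v_7(den) = 3; compare against these criteria.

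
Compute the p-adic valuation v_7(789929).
v_7(789929) = 5

v_7(n) is the largest exponent k such that 7^k divides n. Factor out: 789929 = 7^5 · 47. (Sign doesn't affect v_p.) So v_7(789929) = 5.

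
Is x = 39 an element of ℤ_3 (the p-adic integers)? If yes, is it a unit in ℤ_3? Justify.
x ∈ ℤ_3 but not a unit; v_3(x) = 1 > 0

ℤ_3 = {x ∈ ℚ_3 : v_3(x) ≥ 0} and ℤ_3^× = {x ∈ ℤ_3 : v_3(x) = 0}. Here v_3(39) = v_3(num) − v_3(den) = 1; compare against these criteria.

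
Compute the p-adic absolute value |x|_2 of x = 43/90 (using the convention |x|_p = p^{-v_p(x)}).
|43/90|_2 = 2

Step 1 — compute v_2(x) by factoring powers of 2 out of the numerator and denominator: v_2(43/90) = -1. Step 2 — apply |x|_p = p^{-v_p(x)} = 2^{1} = 2.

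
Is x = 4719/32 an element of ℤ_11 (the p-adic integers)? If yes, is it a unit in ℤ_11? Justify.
x ∈ ℤ_11 but not a unit; v_11(x) = 2 > 0

ℤ_11 = {x ∈ ℚ_11 : v_11(x) ≥ 0} and ℤ_11^× = {x ∈ ℤ_11 : v_11(x) = 0}. Here v_11(4719/32) = v_11(num) − v_11(den) = 2; compare against these criteria.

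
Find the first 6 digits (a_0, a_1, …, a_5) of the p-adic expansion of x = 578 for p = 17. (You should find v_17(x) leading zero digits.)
(a_0, …, a_5) = (0, 0, 2, 0, 0, 0)

v_17(578) = 2, so a_0 = ... = a_1 = 0. Factor out: x = 17^2 · u with u = 2 a unit in ℤ_17. Expand u iteratively via a_{v+i} = u_i mod 17, u_{i+1} = (u_i − a_{v+i})/17:
  u_0 = 2;  a_2 = 2;  u_1 = (u_0 − 2)/17 = 0
  u_1 = 0;  a_3 = 0;  u_2 = (u_1 − 0)/17 = 0
  u_2 = 0;  a_4 = 0;  u_3 = (u_2 − 0)/17 = 0
  u_3 = 0;  a_5 = 0;  u_4 = (u_3 − 0)/17 = 0
Digits: (0, 0, 2, 0, 0, 0).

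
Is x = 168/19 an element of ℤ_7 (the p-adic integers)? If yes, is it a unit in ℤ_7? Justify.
x ∈ ℤ_7 but not a unit; v_7(x) = 1 > 0

ℤ_7 = {x ∈ ℚ_7 : v_7(x) ≥ 0} and ℤ_7^× = {x ∈ ℤ_7 : v_7(x) = 0}. Here v_7(168/19) = v_7(num) − v_7(den) = 1; compare against these criteria.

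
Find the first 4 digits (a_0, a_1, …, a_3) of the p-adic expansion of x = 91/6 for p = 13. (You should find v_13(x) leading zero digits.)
(a_0, …, a_3) = (0, 12, 10, 10)

v_13(91/6) = 1, so a_0 = ... = a_0 = 0. Factor out: x = 13^1 · u with u = 7/6 a unit in ℤ_13. Expand u iteratively via a_{v+i} = u_i mod 13, u_{i+1} = (u_i − a_{v+i})/13:
  u_0 = 7/6;  a_1 = 12;  u_1 = (u_0 − 12)/13 = -5/6
  u_1 = -5/6;  a_2 = 10;  u_2 = (u_1 − 10)/13 = -5/6
  u_2 = -5/6;  a_3 = 10;  u_3 = (u_2 − 10)/13 = -5/6
Digits: (0, 12, 10, 10).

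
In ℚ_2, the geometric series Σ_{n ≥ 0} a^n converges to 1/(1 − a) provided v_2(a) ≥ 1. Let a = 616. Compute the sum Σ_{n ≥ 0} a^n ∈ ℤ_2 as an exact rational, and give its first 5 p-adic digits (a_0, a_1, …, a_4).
Σ a^n = 1/(1 − a) = -1/615;  first 5 digits = (1, 0, 0, 1, 0)

v_2(a) = 3 ≥ 1, so the series converges in ℤ_2 to 1/(1 − a) = 1/(1 − 616) = -1/615. Expand this rational in ℤ_2: compute digits iteratively via d_i = x_i mod 2, x_{i+1} = (x_i − d_i)/2. The first 5 digits are (1, 0, 0, 1, 0).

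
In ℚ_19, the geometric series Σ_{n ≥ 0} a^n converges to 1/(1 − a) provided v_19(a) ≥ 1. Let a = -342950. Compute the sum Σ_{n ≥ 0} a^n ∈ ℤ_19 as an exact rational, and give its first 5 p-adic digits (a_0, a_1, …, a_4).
Σ a^n = 1/(1 − a) = 1/342951;  first 5 digits = (1, 0, 0, 7, 16)

v_19(a) = 3 ≥ 1, so the series converges in ℤ_19 to 1/(1 − a) = 1/(1 − (-342950)) = 1/342951. Expand this rational in ℤ_19: compute digits iteratively via d_i = x_i mod 19, x_{i+1} = (x_i − d_i)/19. The first 5 digits are (1, 0, 0, 7, 16).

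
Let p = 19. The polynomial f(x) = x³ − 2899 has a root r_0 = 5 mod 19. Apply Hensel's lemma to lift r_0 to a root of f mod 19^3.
r_2 = 1924 (mod 6859)

Hensel: r_{i+1} = r_i − f(r_i)/f′(r_i) mod 19^{i+2}, where f′(x) = 3x². Iterate:
  r_0 = 5 (mod 19)
  r_1 = 119 (mod 361)
  r_2 = 1924 (mod 6859)
Final: r = 1924 with f(r) ≡ 0 mod 19^3.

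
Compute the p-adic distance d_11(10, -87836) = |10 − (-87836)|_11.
d_11(10, -87836) = 1/14641

Step 1 — x − y = 10 − (-87836) = 87846. Step 2 — v_11(87846) = 4 (factor: 87846 = (11^4 · 6); the sign does not affect v_p). Step 3 — |x − y|_11 = 11^{-4} = 1/14641.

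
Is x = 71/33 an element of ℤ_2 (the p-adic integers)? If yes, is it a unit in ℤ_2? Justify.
x ∈ ℤ_2^× (unit); v_2(x) = 0

ℤ_2 = {x ∈ ℚ_2 : v_2(x) ≥ 0} and ℤ_2^× = {x ∈ ℤ_2 : v_2(x) = 0}. Here v_2(71/33) = v_2(num) − v_2(den) = 0; compare against these criteria.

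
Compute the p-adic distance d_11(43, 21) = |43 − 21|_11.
d_11(43, 21) = 1/11

Step 1 — x − y = 43 − 21 = 22. Step 2 — v_11(22) = 1 (factor: 22 = (11^1 · 2); the sign does not affect v_p). Step 3 — |x − y|_11 = 11^{-1} = 1/11.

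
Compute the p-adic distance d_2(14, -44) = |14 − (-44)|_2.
d_2(14, -44) = 1/2

Step 1 — x − y = 14 − (-44) = 58. Step 2 — v_2(58) = 1 (factor: 58 = (2^1 · 29); the sign does not affect v_p). Step 3 — |x − y|_2 = 2^{-1} = 1/2.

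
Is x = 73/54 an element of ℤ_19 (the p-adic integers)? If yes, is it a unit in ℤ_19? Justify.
x ∈ ℤ_19^× (unit); v_19(x) = 0

ℤ_19 = {x ∈ ℚ_19 : v_19(x) ≥ 0} and ℤ_19^× = {x ∈ ℤ_19 : v_19(x) = 0}. Here v_19(73/54) = v_19(num) − v_19(den) = 0; compare against these criteria.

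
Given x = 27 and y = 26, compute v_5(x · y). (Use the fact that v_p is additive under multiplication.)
v_5(702) = 0

v_p(x) = 0 (factor: 27 = 5^0 · 27); v_p(y) = 0 (factor: 26 = 5^0 · 26). Additivity: v_p(xy) = v_p(x) + v_p(y) = 0 + 0 = 0. (Direct check: xy = 702 = 5^0 · (702).)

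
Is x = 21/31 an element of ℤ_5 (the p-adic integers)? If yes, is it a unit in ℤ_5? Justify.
x ∈ ℤ_5^× (unit); v_5(x) = 0

ℤ_5 = {x ∈ ℚ_5 : v_5(x) ≥ 0} and ℤ_5^× = {x ∈ ℤ_5 : v_5(x) = 0}. Here v_5(21/31) = v_5(num) − v_5(den) = 0; compare against these criteria.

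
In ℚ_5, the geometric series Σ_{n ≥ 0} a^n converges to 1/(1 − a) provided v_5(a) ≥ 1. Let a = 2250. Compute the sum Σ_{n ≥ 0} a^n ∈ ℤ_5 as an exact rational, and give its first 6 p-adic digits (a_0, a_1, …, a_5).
Σ a^n = 1/(1 − a) = -1/2249;  first 6 digits = (1, 0, 0, 3, 3, 0)

v_5(a) = 3 ≥ 1, so the series converges in ℤ_5 to 1/(1 − a) = 1/(1 − 2250) = -1/2249. Expand this rational in ℤ_5: compute digits iteratively via d_i = x_i mod 5, x_{i+1} = (x_i − d_i)/5. The first 6 digits are (1, 0, 0, 3, 3, 0).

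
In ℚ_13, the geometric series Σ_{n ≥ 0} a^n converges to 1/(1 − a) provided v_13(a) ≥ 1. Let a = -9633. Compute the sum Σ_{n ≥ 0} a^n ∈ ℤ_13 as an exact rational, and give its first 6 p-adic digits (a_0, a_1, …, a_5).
Σ a^n = 1/(1 − a) = 1/9634;  first 6 digits = (1, 0, 8, 8, 11, 2)

v_13(a) = 2 ≥ 1, so the series converges in ℤ_13 to 1/(1 − a) = 1/(1 − (-9633)) = 1/9634. Expand this rational in ℤ_13: compute digits iteratively via d_i = x_i mod 13, x_{i+1} = (x_i − d_i)/13. The first 6 digits are (1, 0, 8, 8, 11, 2).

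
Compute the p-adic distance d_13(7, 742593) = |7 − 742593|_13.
d_13(7, 742593) = 1/371293

Step 1 — x − y = 7 − 742593 = -742586. Step 2 — v_13(-742586) = 5 (factor: -742586 = −(13^5 · 2); the sign does not affect v_p). Step 3 — |x − y|_13 = 13^{-5} = 1/371293.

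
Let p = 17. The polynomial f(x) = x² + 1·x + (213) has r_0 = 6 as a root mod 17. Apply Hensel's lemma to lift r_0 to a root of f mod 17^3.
r_2 = 1587 (mod 4913)

Hensel: r_{i+1} = r_i − f(r_i)·(f′(r_i))^{-1} mod 17^{i+2}, f′(x) = 2x + 1. Iterate:
  r_0 = 6 (mod 17)
  r_1 = 142 (mod 289)
  r_2 = 1587 (mod 4913)
Final: r = 1587 satisfies f(r) ≡ 0 mod 17^3.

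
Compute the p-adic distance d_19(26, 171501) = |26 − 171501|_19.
d_19(26, 171501) = 1/6859

Step 1 — x − y = 26 − 171501 = -171475. Step 2 — v_19(-171475) = 3 (factor: -171475 = −(19^3 · 25); the sign does not affect v_p). Step 3 — |x − y|_19 = 19^{-3} = 1/6859.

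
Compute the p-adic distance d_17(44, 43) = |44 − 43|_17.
d_17(44, 43) = 1

Step 1 — x − y = 44 − 43 = 1. Step 2 — v_17(1) = 0 (factor: 1 = (17^0 · 1); the sign does not affect v_p). Step 3 — |x − y|_17 = 17^{0} = 1.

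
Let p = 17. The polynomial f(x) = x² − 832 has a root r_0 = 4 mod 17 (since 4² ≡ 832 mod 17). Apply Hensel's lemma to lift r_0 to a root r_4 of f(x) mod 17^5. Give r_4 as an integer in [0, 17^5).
r_4 = 261651 (mod 1419857)

Hensel's recurrence: r_{i+1} = r_i − f(r_i)·(f′(r_i))^{-1} mod 17^{i+2}, with f′(x) = 2x. Iterate:
  r_0 = 4 (mod 17)
  r_1 = 106 (mod 289)
  r_2 = 1262 (mod 4913)
  r_3 = 11088 (mod 83521)
  r_4 = 261651 (mod 1419857)
Final: r_4 = 261651, and one checks f(r_4) ≡ 0 mod 17^5.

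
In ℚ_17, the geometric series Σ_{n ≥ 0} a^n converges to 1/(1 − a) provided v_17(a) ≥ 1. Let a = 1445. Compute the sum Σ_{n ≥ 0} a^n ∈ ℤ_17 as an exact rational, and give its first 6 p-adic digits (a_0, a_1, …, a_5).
Σ a^n = 1/(1 − a) = -1/1444;  first 6 digits = (1, 0, 5, 0, 8, 1)

v_17(a) = 2 ≥ 1, so the series converges in ℤ_17 to 1/(1 − a) = 1/(1 − 1445) = -1/1444. Expand this rational in ℤ_17: compute digits iteratively via d_i = x_i mod 17, x_{i+1} = (x_i − d_i)/17. The first 6 digits are (1, 0, 5, 0, 8, 1).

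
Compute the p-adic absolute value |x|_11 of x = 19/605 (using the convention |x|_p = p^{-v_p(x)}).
|19/605|_11 = 121

Step 1 — compute v_11(x) by factoring powers of 11 out of the numerator and denominator: v_11(19/605) = -2. Step 2 — apply |x|_p = p^{-v_p(x)} = 11^{2} = 121.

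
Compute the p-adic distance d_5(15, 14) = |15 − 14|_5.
d_5(15, 14) = 1

Step 1 — x − y = 15 − 14 = 1. Step 2 — v_5(1) = 0 (factor: 1 = (5^0 · 1); the sign does not affect v_p). Step 3 — |x − y|_5 = 5^{0} = 1.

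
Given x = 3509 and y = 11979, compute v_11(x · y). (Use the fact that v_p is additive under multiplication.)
v_11(42034311) = 5

v_p(x) = 2 (factor: 3509 = 11^2 · 29); v_p(y) = 3 (factor: 11979 = 11^3 · 9). Additivity: v_p(xy) = v_p(x) + v_p(y) = 2 + 3 = 5. (Direct check: xy = 42034311 = 11^5 · (261).)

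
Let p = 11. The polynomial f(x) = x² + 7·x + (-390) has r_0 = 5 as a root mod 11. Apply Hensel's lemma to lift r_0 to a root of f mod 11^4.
r_3 = 14096 (mod 14641)

Hensel: r_{i+1} = r_i − f(r_i)·(f′(r_i))^{-1} mod 11^{i+2}, f′(x) = 2x + 7. Iterate:
  r_0 = 5 (mod 11)
  r_1 = 60 (mod 121)
  r_2 = 786 (mod 1331)
  r_3 = 14096 (mod 14641)
Final: r = 14096 satisfies f(r) ≡ 0 mod 11^4.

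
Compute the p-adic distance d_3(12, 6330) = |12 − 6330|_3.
d_3(12, 6330) = 1/243

Step 1 — x − y = 12 − 6330 = -6318. Step 2 — v_3(-6318) = 5 (factor: -6318 = −(3^5 · 26); the sign does not affect v_p). Step 3 — |x − y|_3 = 3^{-5} = 1/243.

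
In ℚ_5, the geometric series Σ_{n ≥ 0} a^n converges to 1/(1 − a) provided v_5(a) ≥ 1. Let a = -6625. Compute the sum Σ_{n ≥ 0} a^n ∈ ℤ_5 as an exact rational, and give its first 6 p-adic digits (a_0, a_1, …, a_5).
Σ a^n = 1/(1 − a) = 1/6626;  first 6 digits = (1, 0, 0, 2, 4, 2)

v_5(a) = 3 ≥ 1, so the series converges in ℤ_5 to 1/(1 − a) = 1/(1 − (-6625)) = 1/6626. Expand this rational in ℤ_5: compute digits iteratively via d_i = x_i mod 5, x_{i+1} = (x_i − d_i)/5. The first 6 digits are (1, 0, 0, 2, 4, 2).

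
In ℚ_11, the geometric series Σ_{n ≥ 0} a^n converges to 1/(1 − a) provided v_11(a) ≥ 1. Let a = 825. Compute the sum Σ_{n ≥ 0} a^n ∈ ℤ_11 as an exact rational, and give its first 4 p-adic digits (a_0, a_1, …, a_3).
Σ a^n = 1/(1 − a) = -1/824;  first 4 digits = (1, 9, 10, 8)

v_11(a) = 1 ≥ 1, so the series converges in ℤ_11 to 1/(1 − a) = 1/(1 − 825) = -1/824. Expand this rational in ℤ_11: compute digits iteratively via d_i = x_i mod 11, x_{i+1} = (x_i − d_i)/11. The first 4 digits are (1, 9, 10, 8).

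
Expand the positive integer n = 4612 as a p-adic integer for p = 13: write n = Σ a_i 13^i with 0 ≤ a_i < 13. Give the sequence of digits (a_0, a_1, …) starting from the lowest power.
(a_0, a_1, …) = (10, 3, 1, 2)

Repeated division by 13 gives the digits low-to-high: 4612 = 10 + 3·13^1 + 1·13^2 + 2·13^3. Digit sequence: (10, 3, 1, 2).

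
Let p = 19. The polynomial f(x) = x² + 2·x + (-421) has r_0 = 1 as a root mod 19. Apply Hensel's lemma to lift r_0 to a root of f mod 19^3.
r_2 = 2091 (mod 6859)

Hensel: r_{i+1} = r_i − f(r_i)·(f′(r_i))^{-1} mod 19^{i+2}, f′(x) = 2x + 2. Iterate:
  r_0 = 1 (mod 19)
  r_1 = 286 (mod 361)
  r_2 = 2091 (mod 6859)
Final: r = 2091 satisfies f(r) ≡ 0 mod 19^3.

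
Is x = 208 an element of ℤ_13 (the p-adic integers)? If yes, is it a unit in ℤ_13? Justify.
x ∈ ℤ_13 but not a unit; v_13(x) = 1 > 0

ℤ_13 = {x ∈ ℚ_13 : v_13(x) ≥ 0} and ℤ_13^× = {x ∈ ℤ_13 : v_13(x) = 0}. Here v_13(208) = v_13(num) − v_13(den) = 1; compare against these criteria.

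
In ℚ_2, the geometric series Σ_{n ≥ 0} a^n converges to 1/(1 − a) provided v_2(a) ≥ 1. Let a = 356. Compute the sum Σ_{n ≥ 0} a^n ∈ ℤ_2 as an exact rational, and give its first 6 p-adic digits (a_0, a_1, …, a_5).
Σ a^n = 1/(1 − a) = -1/355;  first 6 digits = (1, 0, 1, 0, 1, 1)

v_2(a) = 2 ≥ 1, so the series converges in ℤ_2 to 1/(1 − a) = 1/(1 − 356) = -1/355. Expand this rational in ℤ_2: compute digits iteratively via d_i = x_i mod 2, x_{i+1} = (x_i − d_i)/2. The first 6 digits are (1, 0, 1, 0, 1, 1).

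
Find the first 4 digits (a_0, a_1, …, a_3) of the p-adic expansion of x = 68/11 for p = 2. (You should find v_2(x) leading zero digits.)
(a_0, …, a_3) = (0, 0, 1, 1)

v_2(68/11) = 2, so a_0 = ... = a_1 = 0. Factor out: x = 2^2 · u with u = 17/11 a unit in ℤ_2. Expand u iteratively via a_{v+i} = u_i mod 2, u_{i+1} = (u_i − a_{v+i})/2:
  u_0 = 17/11;  a_2 = 1;  u_1 = (u_0 − 1)/2 = 3/11
  u_1 = 3/11;  a_3 = 1;  u_2 = (u_1 − 1)/2 = -4/11
Digits: (0, 0, 1, 1).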